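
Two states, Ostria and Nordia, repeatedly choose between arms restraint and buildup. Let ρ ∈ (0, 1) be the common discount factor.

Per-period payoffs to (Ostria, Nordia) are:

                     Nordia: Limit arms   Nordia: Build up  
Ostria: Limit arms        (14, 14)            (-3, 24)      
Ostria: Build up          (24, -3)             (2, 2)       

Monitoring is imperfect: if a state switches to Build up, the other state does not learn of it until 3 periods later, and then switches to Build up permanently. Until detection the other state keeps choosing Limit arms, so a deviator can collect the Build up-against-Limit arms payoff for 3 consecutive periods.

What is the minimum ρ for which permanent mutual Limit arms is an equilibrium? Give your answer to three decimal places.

0.769

Deviating for the 3 undetected periods gains 24−14 = 10 per period over cooperation, then loses 14−2 = 12 per period forever once punishment starts.
Gain: 10(1 + ρ + … + ρ^2); loss: 12·ρ^3/(1−ρ).
No profitable deviation ⇔ 10(1−ρ^3) ≤ 12·ρ^3, i.e. ρ^3 ≥ 10/(10+12) = 5/11.
Hence ρ ≥ (5/11)^(1/3) ≈ 0.769.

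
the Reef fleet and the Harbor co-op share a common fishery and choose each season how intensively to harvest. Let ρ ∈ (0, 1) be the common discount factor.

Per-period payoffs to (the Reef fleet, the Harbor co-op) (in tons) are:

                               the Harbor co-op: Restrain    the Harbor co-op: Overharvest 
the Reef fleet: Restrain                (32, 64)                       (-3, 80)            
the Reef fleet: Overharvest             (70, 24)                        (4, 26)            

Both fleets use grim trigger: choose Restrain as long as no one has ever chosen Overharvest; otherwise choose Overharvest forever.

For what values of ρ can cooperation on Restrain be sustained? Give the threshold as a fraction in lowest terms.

19/33

the Reef fleet's threshold: (70−32)/(70−4) = 19/33.
the Harbor co-op's threshold: (80−64)/(80−26) = 8/27.
19/33 > 8/27, so the Reef fleet binds and ρ* = 19/33.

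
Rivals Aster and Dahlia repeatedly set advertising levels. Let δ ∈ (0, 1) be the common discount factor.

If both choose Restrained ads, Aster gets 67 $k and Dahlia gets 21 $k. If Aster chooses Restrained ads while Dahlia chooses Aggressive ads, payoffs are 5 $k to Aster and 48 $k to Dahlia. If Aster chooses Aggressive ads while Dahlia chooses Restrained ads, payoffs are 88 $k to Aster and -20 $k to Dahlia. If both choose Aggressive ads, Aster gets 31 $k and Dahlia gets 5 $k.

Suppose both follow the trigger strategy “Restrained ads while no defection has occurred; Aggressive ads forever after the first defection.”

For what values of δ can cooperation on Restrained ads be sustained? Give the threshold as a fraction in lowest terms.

Aster: cooperation gives 67 each period; deviation gives 88 once then 31 forever.
  67/(1−δ) ≥ 88 + 31δ/(1−δ) ⇒ δ ≥ 21/57 = 7/19.
Dahlia: cooperation gives 21 each period; deviation gives 48 once then 5 forever.
  δ ≥ 27/43.
Both must hold, so the binding constraint is Dahlia's: δ ≥ 27/43.

27/43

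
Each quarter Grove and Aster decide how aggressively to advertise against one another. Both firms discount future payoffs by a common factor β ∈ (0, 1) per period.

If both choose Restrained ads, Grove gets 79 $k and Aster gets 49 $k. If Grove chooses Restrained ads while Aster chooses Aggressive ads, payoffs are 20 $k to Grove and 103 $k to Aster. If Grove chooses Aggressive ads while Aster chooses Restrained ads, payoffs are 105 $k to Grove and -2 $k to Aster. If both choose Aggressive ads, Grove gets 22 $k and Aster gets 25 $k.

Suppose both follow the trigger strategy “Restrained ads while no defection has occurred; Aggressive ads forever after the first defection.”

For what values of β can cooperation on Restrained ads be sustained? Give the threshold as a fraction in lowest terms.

For Grove: deviation gain 105−79 = 26, per-period punishment loss 79−22 = 57. IC gives β ≥ 26/83.
For Aster: gain 54, loss 24 per period, so β ≥ 54/78 = 9/13.
The tighter constraint is Aster's, so cooperation needs β ≥ 9/13.

9/13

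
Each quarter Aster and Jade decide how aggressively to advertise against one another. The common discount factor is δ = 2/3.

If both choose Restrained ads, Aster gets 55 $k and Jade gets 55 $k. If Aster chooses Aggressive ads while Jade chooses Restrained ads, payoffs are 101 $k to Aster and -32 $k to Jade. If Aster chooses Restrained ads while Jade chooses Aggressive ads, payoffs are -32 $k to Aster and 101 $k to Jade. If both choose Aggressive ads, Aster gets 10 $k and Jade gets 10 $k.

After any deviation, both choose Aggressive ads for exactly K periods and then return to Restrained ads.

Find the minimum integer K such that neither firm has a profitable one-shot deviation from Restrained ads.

2

IC: δ(1−δ^K)/(1−δ) ≥ (101−55)/(55−10) = 46/45.
With δ = 2/3: need 1 − δ^K ≥ 46/45·(1−2/3)/(2/3), i.e. δ^K ≤ 0.4889.
Since (2/3)^1 = 0.6667 and (2/3)^2 = 0.4444, the smallest such K is 2.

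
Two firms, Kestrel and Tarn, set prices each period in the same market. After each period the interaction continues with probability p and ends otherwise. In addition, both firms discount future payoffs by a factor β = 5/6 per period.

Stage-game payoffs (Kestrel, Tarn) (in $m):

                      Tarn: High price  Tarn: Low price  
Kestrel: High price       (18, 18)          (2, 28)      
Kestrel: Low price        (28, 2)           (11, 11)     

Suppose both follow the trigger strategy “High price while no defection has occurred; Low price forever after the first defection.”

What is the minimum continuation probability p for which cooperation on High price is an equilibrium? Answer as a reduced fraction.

Expected continuation weight on next period's payoff is β·p = 5/6·p, which plays the role of the discount factor.
Cooperation requires 5/6·p ≥ (28−18)/(28−11) = 10/17, hence p ≥ 12/17.

12/17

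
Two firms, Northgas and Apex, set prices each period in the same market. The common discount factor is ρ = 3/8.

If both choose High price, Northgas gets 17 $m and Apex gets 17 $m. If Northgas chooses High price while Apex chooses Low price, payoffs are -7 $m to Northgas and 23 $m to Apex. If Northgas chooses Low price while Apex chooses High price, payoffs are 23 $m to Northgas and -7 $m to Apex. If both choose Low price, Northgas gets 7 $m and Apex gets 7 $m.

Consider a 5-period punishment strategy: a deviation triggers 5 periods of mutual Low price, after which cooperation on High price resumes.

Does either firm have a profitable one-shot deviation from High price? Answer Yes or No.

Comparing payoff streams over the 6 periods until play realigns: cooperate → 17(1+ρ+…+ρ^5); deviate → 23 + 7(ρ+…+ρ^5).
Cooperation is sustained iff (17−7)(ρ+…+ρ^5) ≥ 23−17.
ρ+…+ρ^5 = 3/8·(1−(3/8)^5)/(1−3/8) = 0.5956, and (23−17)/(17−7) = 0.6000.
0.5956 < 0.6000, so cooperation is not sustainable.

Yes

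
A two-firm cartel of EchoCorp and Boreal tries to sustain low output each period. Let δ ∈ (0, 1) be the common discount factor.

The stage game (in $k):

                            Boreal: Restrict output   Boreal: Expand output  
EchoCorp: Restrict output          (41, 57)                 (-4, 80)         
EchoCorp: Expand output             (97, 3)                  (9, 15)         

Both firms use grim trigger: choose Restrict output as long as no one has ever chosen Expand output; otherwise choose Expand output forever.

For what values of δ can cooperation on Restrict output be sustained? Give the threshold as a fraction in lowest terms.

EchoCorp: cooperation gives 41 each period; deviation gives 97 once then 9 forever.
  41/(1−δ) ≥ 97 + 9δ/(1−δ) ⇒ δ ≥ 56/88 = 7/11.
Boreal: cooperation gives 57 each period; deviation gives 80 once then 15 forever.
  δ ≥ 23/65.
Both must hold, so the binding constraint is EchoCorp's: δ ≥ 7/11.

7/11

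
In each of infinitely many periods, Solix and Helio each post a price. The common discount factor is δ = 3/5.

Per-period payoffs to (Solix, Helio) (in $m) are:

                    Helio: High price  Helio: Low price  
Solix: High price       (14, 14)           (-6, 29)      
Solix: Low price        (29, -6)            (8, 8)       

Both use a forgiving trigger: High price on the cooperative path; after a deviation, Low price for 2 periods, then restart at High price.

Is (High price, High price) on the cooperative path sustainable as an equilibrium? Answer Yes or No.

No

Comparing payoff streams over the 3 periods until play realigns: cooperate → 14(1+δ+…+δ^2); deviate → 29 + 8(δ+…+δ^2).
Cooperation is sustained iff (14−8)(δ+…+δ^2) ≥ 29−14.
δ+…+δ^2 = 3/5·(1−(3/5)^2)/(1−3/5) = 0.9600, and (29−14)/(14−8) = 2.5000.
0.9600 < 2.5000, so cooperation is not sustainable.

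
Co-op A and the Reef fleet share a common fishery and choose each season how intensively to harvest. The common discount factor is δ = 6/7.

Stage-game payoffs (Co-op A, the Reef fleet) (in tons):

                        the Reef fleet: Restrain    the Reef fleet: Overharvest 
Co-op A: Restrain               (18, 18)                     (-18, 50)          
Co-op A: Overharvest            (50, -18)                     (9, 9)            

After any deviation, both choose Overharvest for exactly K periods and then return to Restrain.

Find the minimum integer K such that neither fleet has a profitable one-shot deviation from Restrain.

6

No profitable deviation requires (18−9)(δ+…+δ^K) ≥ 50−18, i.e. δ+…+δ^K ≥ 32/9 ≈ 3.5556.
With δ = 6/7, the partial sums are K=1: 0.8571, K=2: 1.5918, K=3: 2.2216, K=4: 2.7613, K=5: 3.2240, K=6: 3.6206.
K = 6 is the first length at which the sum reaches 3.5556.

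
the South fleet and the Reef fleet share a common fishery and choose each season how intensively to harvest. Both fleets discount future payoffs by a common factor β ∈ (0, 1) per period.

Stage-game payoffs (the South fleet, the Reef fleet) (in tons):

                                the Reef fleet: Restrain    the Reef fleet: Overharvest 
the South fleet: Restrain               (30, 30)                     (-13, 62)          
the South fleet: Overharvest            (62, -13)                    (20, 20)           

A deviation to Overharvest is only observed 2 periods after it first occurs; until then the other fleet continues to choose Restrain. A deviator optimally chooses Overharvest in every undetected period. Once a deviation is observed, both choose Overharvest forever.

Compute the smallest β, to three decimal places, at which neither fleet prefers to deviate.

Deviating for the 2 undetected periods gains 62−30 = 32 per period over cooperation, then loses 30−20 = 10 per period forever once punishment starts.
Gain: 32(1 + β + … + β^1); loss: 10·β^2/(1−β).
No profitable deviation ⇔ 32(1−β^2) ≤ 10·β^2, i.e. β^2 ≥ 32/(32+10) = 16/21.
Hence β ≥ (16/21)^(1/2) ≈ 0.873.

0.873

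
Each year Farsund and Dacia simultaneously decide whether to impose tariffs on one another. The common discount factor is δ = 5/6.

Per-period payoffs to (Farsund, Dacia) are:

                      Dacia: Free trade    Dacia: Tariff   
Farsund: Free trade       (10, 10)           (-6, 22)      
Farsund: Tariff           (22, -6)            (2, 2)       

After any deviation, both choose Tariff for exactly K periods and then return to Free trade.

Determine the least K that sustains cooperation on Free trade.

IC: δ(1−δ^K)/(1−δ) ≥ (22−10)/(10−2) = 3/2.
With δ = 5/6: need 1 − δ^K ≥ 3/2·(1−5/6)/(5/6), i.e. δ^K ≤ 0.7000.
Since (5/6)^1 = 0.8333 and (5/6)^2 = 0.6944, the smallest such K is 2.

2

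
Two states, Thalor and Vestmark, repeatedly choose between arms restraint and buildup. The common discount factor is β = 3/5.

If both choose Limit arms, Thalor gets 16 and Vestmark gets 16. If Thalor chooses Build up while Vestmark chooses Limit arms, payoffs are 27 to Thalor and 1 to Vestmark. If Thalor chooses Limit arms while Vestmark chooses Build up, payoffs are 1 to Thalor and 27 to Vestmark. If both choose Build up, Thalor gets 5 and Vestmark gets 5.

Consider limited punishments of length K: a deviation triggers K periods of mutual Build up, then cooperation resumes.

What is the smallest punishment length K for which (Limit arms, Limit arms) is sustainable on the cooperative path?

3

No profitable deviation requires (16−5)(β+…+β^K) ≥ 27−16, i.e. β+…+β^K ≥ 1 ≈ 1.0000.
With β = 3/5, the partial sums are K=1: 0.6000, K=2: 0.9600, K=3: 1.1760.
K = 3 is the first length at which the sum reaches 1.0000.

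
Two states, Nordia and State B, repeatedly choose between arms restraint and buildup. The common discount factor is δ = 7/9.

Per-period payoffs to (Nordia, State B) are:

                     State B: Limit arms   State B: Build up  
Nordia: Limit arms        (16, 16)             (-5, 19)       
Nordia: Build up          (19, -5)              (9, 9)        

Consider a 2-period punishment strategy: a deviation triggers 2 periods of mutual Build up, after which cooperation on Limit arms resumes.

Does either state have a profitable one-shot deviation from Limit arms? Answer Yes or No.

A one-shot deviation gives 19 now, then 9 for 2 periods, then back to 16.
Gain from deviating: (19−16) today; loss: (16−9) in each of the next 2 periods.
No-deviation condition: (16−9)(δ+…+δ^2) ≥ 19−16, i.e. δ+…+δ^2 ≥ 3/7.
At δ = 7/9: δ+…+δ^2 = 1.3827 ≥ 0.4286.
So cooperation is sustainable.

No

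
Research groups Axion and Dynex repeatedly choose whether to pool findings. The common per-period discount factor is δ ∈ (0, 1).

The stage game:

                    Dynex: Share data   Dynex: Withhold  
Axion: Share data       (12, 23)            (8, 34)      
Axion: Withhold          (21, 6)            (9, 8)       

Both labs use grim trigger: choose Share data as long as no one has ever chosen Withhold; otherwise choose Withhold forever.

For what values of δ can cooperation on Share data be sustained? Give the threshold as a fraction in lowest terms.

3/4

Axion's threshold: (21−12)/(21−9) = 3/4.
Dynex's threshold: (34−23)/(34−8) = 11/26.
3/4 > 11/26, so Axion binds and δ* = 3/4.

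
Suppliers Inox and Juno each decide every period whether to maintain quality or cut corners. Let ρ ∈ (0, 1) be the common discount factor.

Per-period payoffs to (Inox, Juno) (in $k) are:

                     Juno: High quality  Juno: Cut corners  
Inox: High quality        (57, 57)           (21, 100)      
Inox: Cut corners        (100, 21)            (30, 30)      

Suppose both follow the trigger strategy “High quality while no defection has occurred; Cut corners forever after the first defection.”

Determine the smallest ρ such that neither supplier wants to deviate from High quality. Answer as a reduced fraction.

43/70

57/(1−ρ) ≥ 100 + 30ρ/(1−ρ)
57 ≥ 100 − 70ρ
ρ ≥ 43/70.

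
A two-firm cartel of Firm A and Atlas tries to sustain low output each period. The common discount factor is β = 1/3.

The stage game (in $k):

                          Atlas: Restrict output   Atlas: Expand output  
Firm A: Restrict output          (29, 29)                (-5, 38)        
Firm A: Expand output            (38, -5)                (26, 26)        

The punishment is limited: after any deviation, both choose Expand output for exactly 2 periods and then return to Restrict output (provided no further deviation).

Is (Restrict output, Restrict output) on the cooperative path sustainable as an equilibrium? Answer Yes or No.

No

IC: β+…+β^2 ≥ (38−29)/(29−26) = 3.
At β = 1/3: partial sum = 0.4444 < 3.0000. Cooperation not sustainable.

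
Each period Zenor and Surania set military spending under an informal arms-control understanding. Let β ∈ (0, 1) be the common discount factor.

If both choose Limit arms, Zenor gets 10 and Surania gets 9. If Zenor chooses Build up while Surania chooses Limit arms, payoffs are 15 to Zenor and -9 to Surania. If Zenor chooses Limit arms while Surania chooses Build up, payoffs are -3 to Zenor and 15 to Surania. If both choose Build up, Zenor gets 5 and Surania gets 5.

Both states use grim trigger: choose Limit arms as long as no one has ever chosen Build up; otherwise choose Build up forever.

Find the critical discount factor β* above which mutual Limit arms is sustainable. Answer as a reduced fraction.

3/5

For Zenor: deviation gain 15−10 = 5, per-period punishment loss 10−5 = 5. IC gives β ≥ 5/10 = 1/2.
For Surania: gain 6, loss 4 per period, so β ≥ 6/10 = 3/5.
The tighter constraint is Surania's, so cooperation needs β ≥ 3/5.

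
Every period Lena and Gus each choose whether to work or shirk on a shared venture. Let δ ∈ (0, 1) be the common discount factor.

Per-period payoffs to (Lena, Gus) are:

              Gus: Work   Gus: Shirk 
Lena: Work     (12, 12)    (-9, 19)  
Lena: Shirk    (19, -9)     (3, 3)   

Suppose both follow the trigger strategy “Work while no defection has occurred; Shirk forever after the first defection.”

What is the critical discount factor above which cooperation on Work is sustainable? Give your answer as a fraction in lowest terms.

12/(1−δ) ≥ 19 + 3δ/(1−δ)
12 ≥ 19 − 16δ
δ ≥ 7/16.

7/16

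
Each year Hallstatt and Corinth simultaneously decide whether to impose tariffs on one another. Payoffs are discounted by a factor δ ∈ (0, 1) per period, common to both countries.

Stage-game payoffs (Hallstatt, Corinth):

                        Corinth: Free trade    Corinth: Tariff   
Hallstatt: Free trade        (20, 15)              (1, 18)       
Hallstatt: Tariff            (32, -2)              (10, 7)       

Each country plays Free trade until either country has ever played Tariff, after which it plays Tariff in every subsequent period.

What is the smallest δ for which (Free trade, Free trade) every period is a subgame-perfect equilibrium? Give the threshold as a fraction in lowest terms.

Hallstatt's threshold: (32−20)/(32−10) = 6/11.
Corinth's threshold: (18−15)/(18−7) = 3/11.
6/11 > 3/11, so Hallstatt binds and δ* = 6/11.

6/11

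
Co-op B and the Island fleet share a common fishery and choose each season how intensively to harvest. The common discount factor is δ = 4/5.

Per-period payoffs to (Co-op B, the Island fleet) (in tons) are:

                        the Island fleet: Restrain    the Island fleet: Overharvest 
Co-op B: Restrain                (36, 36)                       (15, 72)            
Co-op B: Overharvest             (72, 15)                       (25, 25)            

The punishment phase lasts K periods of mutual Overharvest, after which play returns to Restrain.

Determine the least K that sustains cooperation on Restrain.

Need Σ_{k=1}^{K} δ^k ≥ (72−36)/(36−25) = 3.2727 at δ = 4/5.
At K = 7 the sum is 3.1611 < 3.2727; at K = 8 it is 3.3289 ≥ 3.2727.
So the minimum punishment length is K = 8.

8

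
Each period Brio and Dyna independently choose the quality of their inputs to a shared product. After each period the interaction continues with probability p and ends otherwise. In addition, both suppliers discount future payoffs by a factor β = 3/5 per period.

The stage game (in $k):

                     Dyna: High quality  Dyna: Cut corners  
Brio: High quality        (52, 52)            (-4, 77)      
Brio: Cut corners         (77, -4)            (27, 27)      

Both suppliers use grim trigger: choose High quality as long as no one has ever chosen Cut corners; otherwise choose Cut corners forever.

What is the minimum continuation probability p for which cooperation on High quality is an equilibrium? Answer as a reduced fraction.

5/6

Expected continuation weight on next period's payoff is β·p = 3/5·p, which plays the role of the discount factor.
Cooperation requires 3/5·p ≥ (77−52)/(77−27) = 1/2, hence p ≥ 5/6.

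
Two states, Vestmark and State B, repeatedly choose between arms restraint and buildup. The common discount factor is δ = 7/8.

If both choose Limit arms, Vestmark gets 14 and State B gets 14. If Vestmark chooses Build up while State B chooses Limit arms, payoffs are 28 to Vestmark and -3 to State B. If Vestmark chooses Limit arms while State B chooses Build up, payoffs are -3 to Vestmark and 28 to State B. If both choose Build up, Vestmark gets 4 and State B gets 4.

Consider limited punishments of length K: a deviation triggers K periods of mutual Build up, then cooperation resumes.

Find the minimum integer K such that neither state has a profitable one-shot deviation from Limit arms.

IC: δ(1−δ^K)/(1−δ) ≥ (28−14)/(14−4) = 7/5.
With δ = 7/8: need 1 − δ^K ≥ 7/5·(1−7/8)/(7/8), i.e. δ^K ≤ 0.8000.
Since (7/8)^1 = 0.8750 and (7/8)^2 = 0.7656, the smallest such K is 2.

2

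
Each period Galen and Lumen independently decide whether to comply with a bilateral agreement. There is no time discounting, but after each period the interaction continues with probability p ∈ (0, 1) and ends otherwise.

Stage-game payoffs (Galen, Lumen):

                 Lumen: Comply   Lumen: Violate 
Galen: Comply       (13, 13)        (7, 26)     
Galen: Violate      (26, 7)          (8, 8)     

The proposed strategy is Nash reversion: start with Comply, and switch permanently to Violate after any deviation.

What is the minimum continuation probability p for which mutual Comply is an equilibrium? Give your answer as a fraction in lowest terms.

13/18

With no time discounting, the continuation probability p plays the role of the discount factor.
Grim-trigger IC: 13/(1−p) ≥ 26 + 8p/(1−p) ⇒ p ≥ (26−13)/(26−8) = 13/18.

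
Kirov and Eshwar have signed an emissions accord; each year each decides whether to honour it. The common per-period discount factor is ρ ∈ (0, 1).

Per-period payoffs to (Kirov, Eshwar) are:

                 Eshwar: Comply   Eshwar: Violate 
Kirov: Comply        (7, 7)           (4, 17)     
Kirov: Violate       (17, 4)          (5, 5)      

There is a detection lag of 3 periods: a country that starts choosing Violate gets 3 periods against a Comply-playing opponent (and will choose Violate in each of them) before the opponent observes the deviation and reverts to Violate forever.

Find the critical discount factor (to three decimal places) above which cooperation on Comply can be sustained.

A deviator earns 17 for 3 periods, then 5 forever; cooperating earns 7 forever. Multiplying the IC by (1−ρ):
7 ≥ 17(1−ρ^3) + 5ρ^3, so 12·ρ^3 ≥ 10 and ρ^3 ≥ 5/6.
ρ ≥ (5/6)^(1/3) ≈ 0.941.

0.941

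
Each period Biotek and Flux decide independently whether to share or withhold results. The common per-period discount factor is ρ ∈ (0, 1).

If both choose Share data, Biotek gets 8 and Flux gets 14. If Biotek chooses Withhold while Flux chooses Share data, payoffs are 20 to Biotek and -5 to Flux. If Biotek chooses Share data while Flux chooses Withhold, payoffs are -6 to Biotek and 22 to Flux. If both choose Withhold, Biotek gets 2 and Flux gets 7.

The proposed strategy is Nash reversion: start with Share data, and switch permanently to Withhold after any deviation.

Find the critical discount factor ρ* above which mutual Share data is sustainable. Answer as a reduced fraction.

For Biotek: deviation gain 20−8 = 12, per-period punishment loss 8−2 = 6. IC gives ρ ≥ 12/18 = 2/3.
For Flux: gain 8, loss 7 per period, so ρ ≥ 8/15.
The tighter constraint is Biotek's, so cooperation needs ρ ≥ 2/3.

2/3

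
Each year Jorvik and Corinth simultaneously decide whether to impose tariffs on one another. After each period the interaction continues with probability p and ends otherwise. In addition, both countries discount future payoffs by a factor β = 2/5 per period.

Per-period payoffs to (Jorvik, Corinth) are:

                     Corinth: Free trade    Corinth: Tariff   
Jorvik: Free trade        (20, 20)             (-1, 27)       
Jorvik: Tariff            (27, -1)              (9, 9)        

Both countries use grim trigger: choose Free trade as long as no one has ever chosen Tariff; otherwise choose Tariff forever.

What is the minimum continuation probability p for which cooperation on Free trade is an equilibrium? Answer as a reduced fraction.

35/36

Expected continuation weight on next period's payoff is β·p = 2/5·p, which plays the role of the discount factor.
Cooperation requires 2/5·p ≥ (27−20)/(27−9) = 7/18, hence p ≥ 35/36.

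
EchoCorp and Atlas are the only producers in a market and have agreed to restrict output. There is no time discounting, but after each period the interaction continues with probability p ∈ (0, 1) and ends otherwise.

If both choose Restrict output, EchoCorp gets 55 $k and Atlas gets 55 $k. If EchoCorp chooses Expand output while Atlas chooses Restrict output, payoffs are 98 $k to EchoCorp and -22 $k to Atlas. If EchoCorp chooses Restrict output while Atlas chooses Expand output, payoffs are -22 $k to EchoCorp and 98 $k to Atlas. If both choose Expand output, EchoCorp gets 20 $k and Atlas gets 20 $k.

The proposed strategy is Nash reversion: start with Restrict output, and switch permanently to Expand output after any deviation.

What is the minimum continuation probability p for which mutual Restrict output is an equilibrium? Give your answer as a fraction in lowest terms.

Expected cooperation value is 55 + p·55 + p²·55 + … = 55/(1−p); deviation gives 98 + p·20/(1−p).
55 ≥ 98(1−p) + 20p ⇒ 78p ≥ 43 ⇒ p ≥ 43/78.

43/78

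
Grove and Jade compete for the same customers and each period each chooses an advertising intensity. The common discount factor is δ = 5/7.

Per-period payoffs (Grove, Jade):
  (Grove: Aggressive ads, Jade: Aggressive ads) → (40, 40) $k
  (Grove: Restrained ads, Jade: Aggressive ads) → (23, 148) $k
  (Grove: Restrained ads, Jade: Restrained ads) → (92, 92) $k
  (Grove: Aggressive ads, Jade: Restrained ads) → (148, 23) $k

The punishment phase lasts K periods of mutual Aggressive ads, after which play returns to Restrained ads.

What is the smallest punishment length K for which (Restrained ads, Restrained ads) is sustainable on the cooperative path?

2

Need Σ_{k=1}^{K} δ^k ≥ (148−92)/(92−40) = 1.0769 at δ = 5/7.
At K = 1 the sum is 0.7143 < 1.0769; at K = 2 it is 1.2245 ≥ 1.0769.
So the minimum punishment length is K = 2.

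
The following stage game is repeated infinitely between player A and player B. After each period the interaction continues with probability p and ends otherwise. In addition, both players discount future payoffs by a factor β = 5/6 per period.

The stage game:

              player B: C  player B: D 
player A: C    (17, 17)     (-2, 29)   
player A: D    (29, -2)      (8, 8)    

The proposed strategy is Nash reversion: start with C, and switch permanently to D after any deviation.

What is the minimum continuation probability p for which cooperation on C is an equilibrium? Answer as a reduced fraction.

24/35

With continuation probability p and discount β, the effective per-period discount factor is βp.
Grim-trigger IC: βp ≥ (29−17)/(29−8) = 4/7.
So p ≥ (4/7)/(5/6) = 24/35.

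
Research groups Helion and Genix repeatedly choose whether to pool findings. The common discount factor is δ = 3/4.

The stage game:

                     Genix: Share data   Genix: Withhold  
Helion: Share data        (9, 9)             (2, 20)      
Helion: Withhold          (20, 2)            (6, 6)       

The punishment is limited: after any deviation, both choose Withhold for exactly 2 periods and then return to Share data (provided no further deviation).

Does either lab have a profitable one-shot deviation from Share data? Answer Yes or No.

Yes

IC: δ+…+δ^2 ≥ (20−9)/(9−6) = 11/3.
At δ = 3/4: partial sum = 1.3125 < 3.6667. Cooperation not sustainable.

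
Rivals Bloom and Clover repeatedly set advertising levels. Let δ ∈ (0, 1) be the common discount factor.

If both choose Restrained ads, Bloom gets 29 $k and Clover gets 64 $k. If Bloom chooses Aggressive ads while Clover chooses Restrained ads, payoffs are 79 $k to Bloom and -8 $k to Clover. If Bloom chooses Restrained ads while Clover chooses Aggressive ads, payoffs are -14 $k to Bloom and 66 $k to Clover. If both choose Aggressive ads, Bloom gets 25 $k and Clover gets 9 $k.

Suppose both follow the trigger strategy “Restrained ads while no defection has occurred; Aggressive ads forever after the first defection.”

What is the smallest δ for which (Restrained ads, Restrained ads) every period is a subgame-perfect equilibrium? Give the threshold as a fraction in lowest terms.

Bloom's threshold: (79−29)/(79−25) = 25/27.
Clover's threshold: (66−64)/(66−9) = 2/57.
25/27 > 2/57, so Bloom binds and δ* = 25/27.

25/27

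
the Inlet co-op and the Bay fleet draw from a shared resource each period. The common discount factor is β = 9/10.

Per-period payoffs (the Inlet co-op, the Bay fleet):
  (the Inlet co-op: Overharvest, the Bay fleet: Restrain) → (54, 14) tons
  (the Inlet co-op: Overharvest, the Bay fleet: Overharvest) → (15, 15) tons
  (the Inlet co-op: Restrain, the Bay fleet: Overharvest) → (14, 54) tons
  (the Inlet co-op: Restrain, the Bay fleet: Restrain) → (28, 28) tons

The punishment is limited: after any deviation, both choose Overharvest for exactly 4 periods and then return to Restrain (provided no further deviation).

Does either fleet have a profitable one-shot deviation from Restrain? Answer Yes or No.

IC: β+…+β^4 ≥ (54−28)/(28−15) = 2.
At β = 9/10: partial sum = 3.0951 ≥ 2.0000. Cooperation sustainable.

No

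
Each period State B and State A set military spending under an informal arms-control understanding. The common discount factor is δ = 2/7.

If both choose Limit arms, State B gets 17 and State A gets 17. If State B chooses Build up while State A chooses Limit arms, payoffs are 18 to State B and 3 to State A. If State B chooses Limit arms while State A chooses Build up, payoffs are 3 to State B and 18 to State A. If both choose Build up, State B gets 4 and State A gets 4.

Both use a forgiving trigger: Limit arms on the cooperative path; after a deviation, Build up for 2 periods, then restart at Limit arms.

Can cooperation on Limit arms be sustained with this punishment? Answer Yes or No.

IC: δ+…+δ^2 ≥ (18−17)/(17−4) = 1/13.
At δ = 2/7: partial sum = 0.3673 ≥ 0.0769. Cooperation sustainable.

Yes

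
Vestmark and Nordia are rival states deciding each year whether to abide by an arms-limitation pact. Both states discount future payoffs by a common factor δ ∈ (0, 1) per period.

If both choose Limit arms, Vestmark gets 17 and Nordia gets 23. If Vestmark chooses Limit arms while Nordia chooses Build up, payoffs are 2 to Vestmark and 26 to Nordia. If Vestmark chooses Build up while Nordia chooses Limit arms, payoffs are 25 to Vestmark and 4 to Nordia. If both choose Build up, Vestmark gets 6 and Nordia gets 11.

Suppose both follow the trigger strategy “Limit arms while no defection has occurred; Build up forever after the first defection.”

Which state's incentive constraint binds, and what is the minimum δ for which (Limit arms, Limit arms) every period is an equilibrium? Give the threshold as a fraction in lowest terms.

Vestmark; δ ≥ 8/19

Vestmark: cooperation gives 17 each period; deviation gives 25 once then 6 forever.
  17/(1−δ) ≥ 25 + 6δ/(1−δ) ⇒ δ ≥ 8/19.
Nordia: cooperation gives 23 each period; deviation gives 26 once then 11 forever.
  δ ≥ 3/15 = 1/5.
Both must hold, so the binding constraint is Vestmark's: δ ≥ 8/19.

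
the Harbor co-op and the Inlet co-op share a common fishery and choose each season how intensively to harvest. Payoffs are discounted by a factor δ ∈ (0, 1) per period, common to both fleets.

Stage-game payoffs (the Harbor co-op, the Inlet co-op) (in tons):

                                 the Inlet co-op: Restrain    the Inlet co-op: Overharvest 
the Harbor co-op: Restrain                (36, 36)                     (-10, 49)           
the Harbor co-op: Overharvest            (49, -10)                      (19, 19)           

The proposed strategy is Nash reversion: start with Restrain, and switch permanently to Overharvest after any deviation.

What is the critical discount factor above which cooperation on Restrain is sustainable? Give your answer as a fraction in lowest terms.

13/30

Under grim trigger the critical discount factor is (T−C)/(T−P) with T = 49, C = 36, P = 19.
δ* = (49−36)/(49−19) = 13/30.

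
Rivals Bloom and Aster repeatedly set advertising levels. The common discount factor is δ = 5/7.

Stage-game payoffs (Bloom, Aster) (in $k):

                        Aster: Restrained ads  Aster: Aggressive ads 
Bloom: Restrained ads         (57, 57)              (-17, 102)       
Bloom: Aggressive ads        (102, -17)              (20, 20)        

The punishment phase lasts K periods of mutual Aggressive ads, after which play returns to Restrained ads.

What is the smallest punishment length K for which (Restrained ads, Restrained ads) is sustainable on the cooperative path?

No profitable deviation requires (57−20)(δ+…+δ^K) ≥ 102−57, i.e. δ+…+δ^K ≥ 45/37 ≈ 1.2162.
With δ = 5/7, the partial sums are K=1: 0.7143, K=2: 1.2245.
K = 2 is the first length at which the sum reaches 1.2162.

2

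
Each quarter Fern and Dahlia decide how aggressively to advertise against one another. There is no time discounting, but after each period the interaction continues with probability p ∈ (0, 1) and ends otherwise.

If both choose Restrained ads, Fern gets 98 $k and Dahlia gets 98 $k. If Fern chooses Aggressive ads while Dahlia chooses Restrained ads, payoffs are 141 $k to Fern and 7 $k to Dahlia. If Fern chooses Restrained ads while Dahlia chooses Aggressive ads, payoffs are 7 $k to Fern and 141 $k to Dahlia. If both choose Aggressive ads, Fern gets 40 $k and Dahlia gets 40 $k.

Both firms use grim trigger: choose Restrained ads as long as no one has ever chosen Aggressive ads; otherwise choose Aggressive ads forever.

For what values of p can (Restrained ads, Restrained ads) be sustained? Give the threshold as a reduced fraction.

43/101

With no time discounting, the continuation probability p plays the role of the discount factor.
Grim-trigger IC: 98/(1−p) ≥ 141 + 40p/(1−p) ⇒ p ≥ (141−98)/(141−40) = 43/101.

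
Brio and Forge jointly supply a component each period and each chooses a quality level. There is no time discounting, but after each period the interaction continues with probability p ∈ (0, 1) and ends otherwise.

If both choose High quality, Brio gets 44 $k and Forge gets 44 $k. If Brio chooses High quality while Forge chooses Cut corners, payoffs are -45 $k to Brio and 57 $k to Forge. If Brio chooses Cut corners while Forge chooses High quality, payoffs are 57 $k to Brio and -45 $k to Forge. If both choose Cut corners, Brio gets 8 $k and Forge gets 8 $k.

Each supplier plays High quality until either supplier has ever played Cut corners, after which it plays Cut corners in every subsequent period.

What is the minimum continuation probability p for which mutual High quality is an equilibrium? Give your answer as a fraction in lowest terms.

Expected cooperation value is 44 + p·44 + p²·44 + … = 44/(1−p); deviation gives 57 + p·8/(1−p).
44 ≥ 57(1−p) + 8p ⇒ 49p ≥ 13 ⇒ p ≥ 13/49.

13/49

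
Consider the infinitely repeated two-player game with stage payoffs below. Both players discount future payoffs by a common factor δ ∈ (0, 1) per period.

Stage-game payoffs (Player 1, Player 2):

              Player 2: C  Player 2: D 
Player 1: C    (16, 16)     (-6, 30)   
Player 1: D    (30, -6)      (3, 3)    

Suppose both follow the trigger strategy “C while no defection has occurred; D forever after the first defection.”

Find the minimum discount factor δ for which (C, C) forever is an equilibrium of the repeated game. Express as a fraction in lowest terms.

One-period gain from deviating is 30 − 16 = 14. The loss is 16 − 3 = 13 in every subsequent period, with present value 13·δ/(1−δ).
Deviation is unprofitable when 13·δ/(1−δ) ≥ 14, i.e. δ/(1−δ) ≥ 14/13.
Equivalently δ ≥ 14/(14+13) = 14/27.

14/27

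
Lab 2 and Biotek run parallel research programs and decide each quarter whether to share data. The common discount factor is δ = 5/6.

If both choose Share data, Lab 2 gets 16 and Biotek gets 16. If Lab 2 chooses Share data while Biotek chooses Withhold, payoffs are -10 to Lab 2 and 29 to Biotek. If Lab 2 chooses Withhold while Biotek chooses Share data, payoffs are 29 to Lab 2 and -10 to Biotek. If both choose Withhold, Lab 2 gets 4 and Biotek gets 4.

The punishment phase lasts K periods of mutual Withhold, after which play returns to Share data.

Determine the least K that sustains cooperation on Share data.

Need Σ_{k=1}^{K} δ^k ≥ (29−16)/(16−4) = 1.0833 at δ = 5/6.
At K = 1 the sum is 0.8333 < 1.0833; at K = 2 it is 1.5278 ≥ 1.0833.
So the minimum punishment length is K = 2.

2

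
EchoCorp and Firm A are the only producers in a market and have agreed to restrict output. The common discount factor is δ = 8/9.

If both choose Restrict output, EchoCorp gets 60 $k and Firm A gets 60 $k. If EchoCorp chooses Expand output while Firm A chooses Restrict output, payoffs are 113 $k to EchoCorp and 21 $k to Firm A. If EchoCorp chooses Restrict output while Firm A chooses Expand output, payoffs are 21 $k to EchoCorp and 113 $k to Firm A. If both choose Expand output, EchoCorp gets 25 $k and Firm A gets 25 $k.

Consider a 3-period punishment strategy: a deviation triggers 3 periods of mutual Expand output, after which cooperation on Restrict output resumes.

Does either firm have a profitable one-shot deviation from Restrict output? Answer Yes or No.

Comparing payoff streams over the 4 periods until play realigns: cooperate → 60(1+δ+…+δ^3); deviate → 113 + 25(δ+…+δ^3).
Cooperation is sustained iff (60−25)(δ+…+δ^3) ≥ 113−60.
δ+…+δ^3 = 8/9·(1−(8/9)^3)/(1−8/9) = 2.3813, and (113−60)/(60−25) = 1.5143.
2.3813 ≥ 1.5143, so cooperation is sustainable.

No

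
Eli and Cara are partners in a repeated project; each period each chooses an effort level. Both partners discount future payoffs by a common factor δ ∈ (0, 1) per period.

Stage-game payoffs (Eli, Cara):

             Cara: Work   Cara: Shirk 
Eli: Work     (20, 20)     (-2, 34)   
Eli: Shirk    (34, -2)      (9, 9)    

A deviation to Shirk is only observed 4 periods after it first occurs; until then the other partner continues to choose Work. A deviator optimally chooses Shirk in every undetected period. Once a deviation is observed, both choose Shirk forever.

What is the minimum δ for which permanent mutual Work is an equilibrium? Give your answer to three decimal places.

The best deviation is to choose Shirk for all 4 undetected periods, earning 34 each, then 9 forever once detected.
Deviation value: 34(1−δ^4)/(1−δ) + 9δ^4/(1−δ); cooperation value: 20/(1−δ).
IC: 20 ≥ 34(1−δ^4) + 9δ^4 = 34 − 25δ^4.
So δ^4 ≥ 14/25, giving δ ≥ (14/25)^(1/4) ≈ 0.865.

0.865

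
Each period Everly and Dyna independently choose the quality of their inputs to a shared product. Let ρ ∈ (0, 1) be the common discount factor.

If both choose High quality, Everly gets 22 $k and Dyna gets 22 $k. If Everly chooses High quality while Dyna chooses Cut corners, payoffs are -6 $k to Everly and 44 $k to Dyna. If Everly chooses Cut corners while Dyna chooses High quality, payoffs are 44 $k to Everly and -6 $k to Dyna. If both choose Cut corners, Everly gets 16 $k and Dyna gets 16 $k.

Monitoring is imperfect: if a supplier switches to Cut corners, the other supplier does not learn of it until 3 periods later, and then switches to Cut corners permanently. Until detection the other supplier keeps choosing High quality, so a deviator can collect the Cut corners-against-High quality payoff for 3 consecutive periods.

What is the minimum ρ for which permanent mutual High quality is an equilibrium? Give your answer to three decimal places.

The best deviation is to choose Cut corners for all 3 undetected periods, earning 44 each, then 16 forever once detected.
Deviation value: 44(1−ρ^3)/(1−ρ) + 16ρ^3/(1−ρ); cooperation value: 22/(1−ρ).
IC: 22 ≥ 44(1−ρ^3) + 16ρ^3 = 44 − 28ρ^3.
So ρ^3 ≥ 22/28 = 11/14, giving ρ ≥ (11/14)^(1/3) ≈ 0.923.

0.923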